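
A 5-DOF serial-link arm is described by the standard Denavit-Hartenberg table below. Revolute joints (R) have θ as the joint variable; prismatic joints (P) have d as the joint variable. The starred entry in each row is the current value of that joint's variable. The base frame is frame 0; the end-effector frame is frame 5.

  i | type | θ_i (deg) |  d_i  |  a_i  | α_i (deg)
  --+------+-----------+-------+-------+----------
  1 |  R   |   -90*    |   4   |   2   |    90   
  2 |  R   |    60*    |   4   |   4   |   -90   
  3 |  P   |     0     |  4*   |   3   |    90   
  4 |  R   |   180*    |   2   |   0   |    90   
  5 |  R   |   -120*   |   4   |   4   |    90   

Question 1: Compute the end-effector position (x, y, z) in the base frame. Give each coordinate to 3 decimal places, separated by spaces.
after link 1: o_1 = (0.0000, -2.0000, 4.0000)
after link 2: o_2 = (-4.0000, -4.0000, 7.4641)
after link 3: o_3 = (-4.0000, -2.0359, 12.0622)
after link 4: o_4 = (-6.0000, -2.0359, 12.0622)
after link 5: o_5 = (-2.5359, 0.4282, 15.7942)

-2.536 0.428 15.794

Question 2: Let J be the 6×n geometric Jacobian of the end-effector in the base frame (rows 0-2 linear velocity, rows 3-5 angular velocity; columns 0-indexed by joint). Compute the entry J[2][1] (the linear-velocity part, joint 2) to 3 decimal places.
-2.428

axis z_1 = (-1.0000,-0.0000,0.0000); lever o_n−o_1 = (-2.5359,2.4282,11.7942)
cross product → J_v[:, 1] = (-0.0000,11.7942,-2.4282)
J_ω[:, 1] = z_1
entry J[2][1] = -2.4282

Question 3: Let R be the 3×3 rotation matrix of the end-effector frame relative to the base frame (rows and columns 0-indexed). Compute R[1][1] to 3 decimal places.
End-effector y-axis (col 1 of R) = (-0.0000,0.8660,0.5000)
R[1][1] = 0.8660

0.866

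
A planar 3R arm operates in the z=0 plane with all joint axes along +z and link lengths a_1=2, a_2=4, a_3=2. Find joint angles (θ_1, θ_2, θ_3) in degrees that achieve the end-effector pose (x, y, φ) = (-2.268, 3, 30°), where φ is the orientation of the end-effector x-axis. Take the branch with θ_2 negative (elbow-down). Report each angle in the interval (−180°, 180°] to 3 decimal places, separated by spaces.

wrist centre = target − a_3·(cos φ, sin φ) = (-4.0001, 2.0000)
cos θ_2 = (20.0004−2²−4²)/(2·2·4) = 0.0000; θ_2 = -89.9985° (elbow-down)
β = atan2(2.0000,-4.0001) = 153.4352°; ψ = atan2(-4.0000,2.0001) = -63.4338°
θ_1 = β − ψ = 216.8690°
θ_3 = φ − θ_1 − θ_2 = -96.8705° (wrapped to (-180°,180°])

-143.131 -89.999 -96.870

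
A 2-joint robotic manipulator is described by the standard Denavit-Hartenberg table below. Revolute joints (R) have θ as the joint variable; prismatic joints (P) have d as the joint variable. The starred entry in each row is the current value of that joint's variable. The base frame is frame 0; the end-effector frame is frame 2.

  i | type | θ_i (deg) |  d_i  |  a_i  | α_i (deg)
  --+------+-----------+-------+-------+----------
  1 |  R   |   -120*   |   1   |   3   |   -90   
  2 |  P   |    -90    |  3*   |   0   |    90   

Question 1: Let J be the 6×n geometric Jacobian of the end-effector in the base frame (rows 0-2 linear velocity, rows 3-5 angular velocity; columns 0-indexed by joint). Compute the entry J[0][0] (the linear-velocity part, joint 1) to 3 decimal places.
4.098

axis z_0 = ẑ; lever o_n−o_0 = (1.0981,-4.0981,1.0000)
cross product → J_v[:, 0] = (4.0981,1.0981,-0.0000)
J_ω[:, 0] = z_0
entry J[0][0] = 4.0981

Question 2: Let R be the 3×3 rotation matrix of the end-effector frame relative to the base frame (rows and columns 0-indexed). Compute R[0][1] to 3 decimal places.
0.866

End-effector y-axis (col 1 of R) = (0.8660,-0.5000,0.0000)
R[0][1] = 0.8660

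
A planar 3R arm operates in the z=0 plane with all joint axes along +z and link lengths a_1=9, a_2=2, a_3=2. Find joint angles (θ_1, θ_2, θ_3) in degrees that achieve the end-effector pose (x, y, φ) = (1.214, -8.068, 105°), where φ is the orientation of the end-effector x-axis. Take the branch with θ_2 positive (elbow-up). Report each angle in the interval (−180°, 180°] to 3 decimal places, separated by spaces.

wrist centre = target − a_3·(cos φ, sin φ) = (1.7316, -9.9999)
cos θ_2 = (102.9956−9²−2²)/(2·9·2) = 0.4999; θ_2 = 60.0081° (elbow-up)
β = atan2(-9.9999,1.7316) = -80.1757°; ψ = atan2(1.7322,9.9998) = 9.8274°
θ_1 = β − ψ = -90.0032°
θ_3 = φ − θ_1 − θ_2 = 134.9951° (wrapped to (-180°,180°])

-90.003 60.008 134.995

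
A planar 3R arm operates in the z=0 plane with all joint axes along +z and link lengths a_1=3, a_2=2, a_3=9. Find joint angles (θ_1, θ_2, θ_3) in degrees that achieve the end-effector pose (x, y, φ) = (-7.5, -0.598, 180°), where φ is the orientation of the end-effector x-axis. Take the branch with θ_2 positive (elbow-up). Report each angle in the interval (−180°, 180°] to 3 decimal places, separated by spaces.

wrist centre = target − a_3·(cos φ, sin φ) = (1.5000, -0.5980)
cos θ_2 = (2.6076−3²−2²)/(2·3·2) = -0.8660; θ_2 = 150.0009° (elbow-up)
β = atan2(-0.5980,1.5000) = -21.7355°; ψ = atan2(1.0000,1.2679) = 38.2616°
θ_1 = β − ψ = -59.9971°
θ_3 = φ − θ_1 − θ_2 = 89.9962° (wrapped to (-180°,180°])

-59.997 150.001 89.996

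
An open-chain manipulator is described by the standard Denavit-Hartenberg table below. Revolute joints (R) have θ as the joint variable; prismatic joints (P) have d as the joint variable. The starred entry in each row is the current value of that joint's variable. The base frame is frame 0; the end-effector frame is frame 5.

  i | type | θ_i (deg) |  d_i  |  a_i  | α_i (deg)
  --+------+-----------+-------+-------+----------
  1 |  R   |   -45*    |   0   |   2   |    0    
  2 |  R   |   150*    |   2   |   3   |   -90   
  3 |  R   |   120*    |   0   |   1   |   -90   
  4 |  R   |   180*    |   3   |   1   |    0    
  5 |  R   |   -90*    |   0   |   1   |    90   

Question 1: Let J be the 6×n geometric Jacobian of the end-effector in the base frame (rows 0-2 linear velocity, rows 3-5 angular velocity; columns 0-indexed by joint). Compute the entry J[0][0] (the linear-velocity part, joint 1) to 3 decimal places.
axis z_0 = ẑ; lever o_n−o_0 = (2.2761,-0.7672,3.5000)
cross product → J_v[:, 0] = (0.7672,2.2761,-0.0000)
J_ω[:, 0] = z_0
entry J[0][0] = 0.7672

0.767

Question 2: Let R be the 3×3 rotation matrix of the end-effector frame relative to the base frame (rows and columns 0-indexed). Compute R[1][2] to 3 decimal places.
-0.483

End-effector z-axis (col 2 of R) = (0.1294,-0.4830,-0.8660)
R[1][2] = -0.4830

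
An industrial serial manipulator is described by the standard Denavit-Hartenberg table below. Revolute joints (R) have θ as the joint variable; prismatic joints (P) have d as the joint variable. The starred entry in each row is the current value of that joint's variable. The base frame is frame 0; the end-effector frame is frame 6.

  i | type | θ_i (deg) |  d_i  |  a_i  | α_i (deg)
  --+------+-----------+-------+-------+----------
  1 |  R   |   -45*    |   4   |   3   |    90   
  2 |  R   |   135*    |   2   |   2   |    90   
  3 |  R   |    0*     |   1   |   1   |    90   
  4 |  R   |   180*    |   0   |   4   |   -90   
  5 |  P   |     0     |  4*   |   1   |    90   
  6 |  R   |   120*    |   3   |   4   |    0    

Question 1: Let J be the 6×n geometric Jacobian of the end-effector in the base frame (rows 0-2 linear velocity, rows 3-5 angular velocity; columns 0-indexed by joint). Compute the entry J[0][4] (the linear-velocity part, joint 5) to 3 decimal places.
-0.500

prismatic axis z_4 = (-0.5000,0.5000,-0.7071)
J_v[:, 4] = z_4; J_ω[:, 4] = (0,0,0)
entry J[0][4] = -0.5000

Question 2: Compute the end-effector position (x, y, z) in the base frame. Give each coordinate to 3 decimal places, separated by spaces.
after link 1: o_1 = (2.1213, -2.1213, 4.0000)
after link 2: o_2 = (-0.2929, -2.5355, 5.4142)
after link 3: o_3 = (-0.2929, -2.5355, 6.8284)
after link 4: o_4 = (1.7071, -4.5355, 4.0000)
after link 5: o_5 = (0.2071, -3.0355, 0.4645)
after link 6: o_6 = (-0.4036, 1.8178, -0.5708)

-0.404 1.818 -0.571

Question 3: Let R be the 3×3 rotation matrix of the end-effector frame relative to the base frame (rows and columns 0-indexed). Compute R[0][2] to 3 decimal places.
0.707

End-effector z-axis (col 2 of R) = (0.7071,0.7071,0.0000)
R[0][2] = 0.7071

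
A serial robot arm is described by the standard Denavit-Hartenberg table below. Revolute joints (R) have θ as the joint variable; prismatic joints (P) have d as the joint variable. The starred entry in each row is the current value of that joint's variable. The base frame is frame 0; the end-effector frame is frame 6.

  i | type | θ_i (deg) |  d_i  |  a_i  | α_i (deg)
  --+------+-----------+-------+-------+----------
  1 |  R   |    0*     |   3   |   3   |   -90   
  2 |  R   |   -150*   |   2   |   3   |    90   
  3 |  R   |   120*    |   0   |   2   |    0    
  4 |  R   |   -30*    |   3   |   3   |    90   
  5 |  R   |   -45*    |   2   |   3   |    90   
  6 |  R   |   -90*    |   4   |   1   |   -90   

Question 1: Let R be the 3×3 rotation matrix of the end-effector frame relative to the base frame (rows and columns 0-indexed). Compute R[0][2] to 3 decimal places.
0.354

End-effector z-axis (col 2 of R) = (0.3536,0.7071,0.6124)
R[0][2] = 0.3536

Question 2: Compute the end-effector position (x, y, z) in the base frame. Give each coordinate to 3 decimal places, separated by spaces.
after link 1: o_1 = (3.0000, 0.0000, 3.0000)
after link 2: o_2 = (0.4019, 2.0000, 4.5000)
after link 3: o_3 = (1.2679, 3.7321, 4.0000)
after link 4: o_4 = (-0.2321, 6.7321, 1.4019)
after link 5: o_5 = (-0.9034, 8.8534, 4.2390)
after link 6: o_6 = (1.3768, 6.0249, 6.1885)

1.377 6.025 6.189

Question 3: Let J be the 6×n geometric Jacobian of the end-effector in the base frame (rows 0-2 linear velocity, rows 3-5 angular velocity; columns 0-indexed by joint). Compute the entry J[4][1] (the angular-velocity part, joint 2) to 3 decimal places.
axis z_1 = (0.0000,1.0000,0.0000); lever o_n−o_1 = (-1.6232,6.0249,3.1885)
cross product → J_v[:, 1] = (3.1885,-0.0000,1.6232)
J_ω[:, 1] = z_1
entry J[4][1] = 1.0000

1.000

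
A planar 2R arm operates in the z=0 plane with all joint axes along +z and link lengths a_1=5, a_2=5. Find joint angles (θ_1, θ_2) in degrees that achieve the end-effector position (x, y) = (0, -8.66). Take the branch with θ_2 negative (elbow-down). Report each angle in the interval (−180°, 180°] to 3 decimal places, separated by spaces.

-59.997 -60.006

cos θ_2 = (74.9956−5²−5²)/(2·5·5) = 0.4999; θ_2 = -60.0058° (elbow-down)
β = atan2(-8.6600,0.0000) = -90.0000°; ψ = atan2(-4.3304,7.4996) = -30.0029°
θ_1 = β − ψ = -59.9971°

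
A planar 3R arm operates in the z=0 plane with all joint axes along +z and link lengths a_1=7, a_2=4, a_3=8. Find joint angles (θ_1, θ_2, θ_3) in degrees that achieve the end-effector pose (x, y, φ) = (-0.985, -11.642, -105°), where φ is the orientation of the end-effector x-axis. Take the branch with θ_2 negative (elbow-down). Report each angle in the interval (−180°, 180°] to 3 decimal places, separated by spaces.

-45.007 -150.000 90.007

wrist centre = target − a_3·(cos φ, sin φ) = (1.0856, -3.9146)
cos θ_2 = (16.5025−7²−4²)/(2·7·4) = -0.8660; θ_2 = -150.0002° (elbow-down)
β = atan2(-3.9146,1.0856) = -74.5008°; ψ = atan2(-2.0000,3.5359) = -29.4936°
θ_1 = β − ψ = -45.0073°
θ_3 = φ − θ_1 − θ_2 = 90.0075° (wrapped to (-180°,180°])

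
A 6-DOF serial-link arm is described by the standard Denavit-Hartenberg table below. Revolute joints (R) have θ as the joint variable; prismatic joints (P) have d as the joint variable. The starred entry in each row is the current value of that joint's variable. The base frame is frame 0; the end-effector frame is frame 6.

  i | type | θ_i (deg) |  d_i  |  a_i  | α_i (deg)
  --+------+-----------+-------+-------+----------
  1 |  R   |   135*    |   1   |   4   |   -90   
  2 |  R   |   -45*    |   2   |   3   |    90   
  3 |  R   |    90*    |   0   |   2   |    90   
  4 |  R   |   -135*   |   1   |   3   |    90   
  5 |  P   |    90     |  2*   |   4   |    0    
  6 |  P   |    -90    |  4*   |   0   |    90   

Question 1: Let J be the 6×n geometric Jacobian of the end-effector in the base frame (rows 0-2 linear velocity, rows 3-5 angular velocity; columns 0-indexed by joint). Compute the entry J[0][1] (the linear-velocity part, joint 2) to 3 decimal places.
-5.061

axis z_1 = (-0.7071,-0.7071,0.0000); lever o_n−o_1 = (-1.2678,4.6109,7.1569)
cross product → J_v[:, 1] = (-5.0607,5.0607,-4.1569)
J_ω[:, 1] = z_1
entry J[0][1] = -5.0607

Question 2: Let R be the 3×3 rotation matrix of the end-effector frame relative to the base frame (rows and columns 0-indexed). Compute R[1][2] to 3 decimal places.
-0.500

End-effector z-axis (col 2 of R) = (0.5000,-0.5000,-0.7071)
R[1][2] = -0.5000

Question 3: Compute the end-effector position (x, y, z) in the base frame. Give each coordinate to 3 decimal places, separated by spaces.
after link 1: o_1 = (-2.8284, 2.8284, 1.0000)
after link 2: o_2 = (-5.7426, 2.9142, 3.1213)
after link 3: o_3 = (-7.1569, 1.5000, 3.1213)
after link 4: o_4 = (-7.2175, 4.5607, 2.3284)
after link 5: o_5 = (-7.5104, 6.8536, 6.1569)
after link 6: o_6 = (-4.0962, 7.4393, 8.1569)

-4.096 7.439 8.157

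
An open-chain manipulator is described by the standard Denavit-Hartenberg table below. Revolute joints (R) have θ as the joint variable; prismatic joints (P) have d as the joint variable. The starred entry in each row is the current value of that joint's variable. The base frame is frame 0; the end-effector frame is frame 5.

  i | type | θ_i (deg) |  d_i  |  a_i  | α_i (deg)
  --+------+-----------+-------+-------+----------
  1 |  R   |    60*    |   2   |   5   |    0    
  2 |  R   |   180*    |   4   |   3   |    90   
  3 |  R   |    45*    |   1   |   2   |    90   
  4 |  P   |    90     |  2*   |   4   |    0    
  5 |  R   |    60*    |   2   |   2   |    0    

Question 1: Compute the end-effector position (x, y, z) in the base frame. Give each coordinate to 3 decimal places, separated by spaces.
after link 1: o_1 = (2.5000, 4.3301, 2.0000)
after link 2: o_2 = (1.0000, 1.7321, 6.0000)
after link 3: o_3 = (-0.5731, 1.0073, 7.4142)
after link 4: o_4 = (-4.7443, 1.7826, 6.0000)
after link 5: o_5 = (-5.7051, 2.1185, 3.3610)

-5.705 2.118 3.361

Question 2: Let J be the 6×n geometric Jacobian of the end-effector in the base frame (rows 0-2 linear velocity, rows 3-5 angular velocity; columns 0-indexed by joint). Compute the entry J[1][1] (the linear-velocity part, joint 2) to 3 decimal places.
axis z_1 = (0.0000,0.0000,1.0000); lever o_n−o_1 = (-8.2051,-2.2117,1.3610)
cross product → J_v[:, 1] = (2.2117,-8.2051,0.0000)
J_ω[:, 1] = z_1
entry J[1][1] = -8.2051

-8.205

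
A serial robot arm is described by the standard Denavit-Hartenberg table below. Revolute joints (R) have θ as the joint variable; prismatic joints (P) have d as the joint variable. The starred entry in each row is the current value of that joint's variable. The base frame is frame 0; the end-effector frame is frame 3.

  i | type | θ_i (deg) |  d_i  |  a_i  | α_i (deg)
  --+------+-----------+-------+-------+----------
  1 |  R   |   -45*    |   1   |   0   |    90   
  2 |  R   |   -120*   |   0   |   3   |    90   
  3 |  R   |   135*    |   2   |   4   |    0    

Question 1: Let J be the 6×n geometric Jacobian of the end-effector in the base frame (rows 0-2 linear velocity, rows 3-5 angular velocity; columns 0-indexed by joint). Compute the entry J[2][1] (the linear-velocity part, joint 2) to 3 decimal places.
axis z_1 = (-0.7071,-0.7071,0.0000); lever o_n−o_1 = (-3.2854,-0.7146,0.8514)
cross product → J_v[:, 1] = (-0.6020,0.6020,-1.8178)
J_ω[:, 1] = z_1
entry J[2][1] = -1.8178

-1.818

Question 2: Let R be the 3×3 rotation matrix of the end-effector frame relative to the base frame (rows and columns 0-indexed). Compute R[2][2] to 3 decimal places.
End-effector z-axis (col 2 of R) = (-0.6124,0.6124,0.5000)
R[2][2] = 0.5000

0.500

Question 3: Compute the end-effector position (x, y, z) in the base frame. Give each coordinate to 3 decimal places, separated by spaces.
after link 1: o_1 = (0.0000, 0.0000, 1.0000)
after link 2: o_2 = (-1.0607, 1.0607, -1.5981)
after link 3: o_3 = (-3.2854, -0.7146, 1.8514)

-3.285 -0.715 1.851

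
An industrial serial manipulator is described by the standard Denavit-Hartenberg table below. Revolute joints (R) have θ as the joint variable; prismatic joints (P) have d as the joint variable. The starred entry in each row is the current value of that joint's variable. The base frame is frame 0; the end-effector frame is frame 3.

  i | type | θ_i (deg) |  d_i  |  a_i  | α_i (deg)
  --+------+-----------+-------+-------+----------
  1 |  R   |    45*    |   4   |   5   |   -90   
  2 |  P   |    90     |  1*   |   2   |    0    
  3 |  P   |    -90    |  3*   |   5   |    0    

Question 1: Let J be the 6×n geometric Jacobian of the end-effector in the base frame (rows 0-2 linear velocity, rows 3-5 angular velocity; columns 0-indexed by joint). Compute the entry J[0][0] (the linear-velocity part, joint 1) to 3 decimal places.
axis z_0 = ẑ; lever o_n−o_0 = (4.2426,9.8995,2.0000)
cross product → J_v[:, 0] = (-9.8995,4.2426,0.0000)
J_ω[:, 0] = z_0
entry J[0][0] = -9.8995

-9.899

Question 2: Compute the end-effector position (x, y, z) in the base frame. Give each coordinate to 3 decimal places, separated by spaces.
4.243 9.899 2.000

after link 1: o_1 = (3.5355, 3.5355, 4.0000)
after link 2: o_2 = (2.8284, 4.2426, 2.0000)
after link 3: o_3 = (4.2426, 9.8995, 2.0000)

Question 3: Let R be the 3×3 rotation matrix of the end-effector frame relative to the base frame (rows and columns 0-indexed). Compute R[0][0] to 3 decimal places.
End-effector x-axis (col 0 of R) = (0.7071,0.7071,0.0000)
R[0][0] = 0.7071

0.707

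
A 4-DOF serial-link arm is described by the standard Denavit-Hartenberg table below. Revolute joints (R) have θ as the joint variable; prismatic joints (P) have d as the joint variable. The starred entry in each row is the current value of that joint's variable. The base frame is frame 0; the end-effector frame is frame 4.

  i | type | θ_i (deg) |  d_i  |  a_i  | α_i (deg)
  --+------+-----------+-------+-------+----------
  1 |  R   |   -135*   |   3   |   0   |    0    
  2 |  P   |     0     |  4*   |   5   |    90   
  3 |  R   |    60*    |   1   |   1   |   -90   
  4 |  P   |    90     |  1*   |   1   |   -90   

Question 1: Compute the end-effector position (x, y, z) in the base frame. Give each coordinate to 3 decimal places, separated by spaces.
-3.277 -3.277 8.366

after link 1: o_1 = (0.0000, 0.0000, 3.0000)
after link 2: o_2 = (-3.5355, -3.5355, 7.0000)
after link 3: o_3 = (-4.5962, -3.1820, 7.8660)
after link 4: o_4 = (-3.2767, -3.2767, 8.3660)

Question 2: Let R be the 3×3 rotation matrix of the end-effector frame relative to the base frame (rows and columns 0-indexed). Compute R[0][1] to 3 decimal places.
End-effector y-axis (col 1 of R) = (-0.6124,-0.6124,-0.5000)
R[0][1] = -0.6124

-0.612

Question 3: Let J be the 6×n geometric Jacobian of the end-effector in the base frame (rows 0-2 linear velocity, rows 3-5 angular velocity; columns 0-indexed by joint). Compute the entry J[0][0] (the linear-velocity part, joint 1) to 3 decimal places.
axis z_0 = ẑ; lever o_n−o_0 = (-3.2767,-3.2767,8.3660)
cross product → J_v[:, 0] = (3.2767,-3.2767,0.0000)
J_ω[:, 0] = z_0
entry J[0][0] = 3.2767

3.277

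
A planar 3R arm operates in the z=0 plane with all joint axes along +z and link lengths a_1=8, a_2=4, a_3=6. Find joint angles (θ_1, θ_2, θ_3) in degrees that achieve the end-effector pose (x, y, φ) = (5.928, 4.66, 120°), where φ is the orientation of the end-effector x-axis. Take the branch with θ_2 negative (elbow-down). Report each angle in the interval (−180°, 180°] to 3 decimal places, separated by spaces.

wrist centre = target − a_3·(cos φ, sin φ) = (8.9280, -0.5362)
cos θ_2 = (79.9966−8²−4²)/(2·8·4) = -0.0001; θ_2 = -90.0030° (elbow-down)
β = atan2(-0.5362,8.9280) = -3.4367°; ψ = atan2(-4.0000,7.9998) = -26.5657°
θ_1 = β − ψ = 23.1290°
θ_3 = φ − θ_1 − θ_2 = -173.1260° (wrapped to (-180°,180°])

23.129 -90.003 -173.126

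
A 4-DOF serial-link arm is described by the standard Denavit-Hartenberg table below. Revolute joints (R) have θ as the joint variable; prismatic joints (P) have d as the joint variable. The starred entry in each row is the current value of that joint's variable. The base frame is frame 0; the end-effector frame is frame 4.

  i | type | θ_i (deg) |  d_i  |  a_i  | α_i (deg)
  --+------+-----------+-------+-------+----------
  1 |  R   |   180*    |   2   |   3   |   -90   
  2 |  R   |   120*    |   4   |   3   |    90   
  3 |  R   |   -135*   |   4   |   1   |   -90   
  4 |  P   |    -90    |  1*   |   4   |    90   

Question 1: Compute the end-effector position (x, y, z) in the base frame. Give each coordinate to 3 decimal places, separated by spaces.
after link 1: o_1 = (-3.0000, 0.0000, 2.0000)
after link 2: o_2 = (-1.5000, -4.0000, -0.5981)
after link 3: o_3 = (-5.3177, -3.2929, -1.9857)
after link 4: o_4 = (-8.4282, -2.5858, -4.5981)

-8.428 -2.586 -4.598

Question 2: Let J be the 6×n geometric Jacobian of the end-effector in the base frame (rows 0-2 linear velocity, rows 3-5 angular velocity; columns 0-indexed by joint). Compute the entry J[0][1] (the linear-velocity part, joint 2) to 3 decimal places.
axis z_1 = (-0.0000,-1.0000,0.0000); lever o_n−o_1 = (-5.4282,-2.5858,-6.5981)
cross product → J_v[:, 1] = (6.5981,-0.0000,-5.4282)
J_ω[:, 1] = z_1
entry J[0][1] = 6.5981

6.598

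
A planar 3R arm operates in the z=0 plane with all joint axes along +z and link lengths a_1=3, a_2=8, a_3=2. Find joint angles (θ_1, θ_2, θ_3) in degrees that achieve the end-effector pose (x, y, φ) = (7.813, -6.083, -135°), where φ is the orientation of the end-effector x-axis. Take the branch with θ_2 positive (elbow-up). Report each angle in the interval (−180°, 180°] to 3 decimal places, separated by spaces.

wrist centre = target − a_3·(cos φ, sin φ) = (9.2272, -4.6688)
cos θ_2 = (106.9390−3²−8²)/(2·3·8) = 0.7071; θ_2 = 45.0035° (elbow-up)
β = atan2(-4.6688,9.2272) = -26.8385°; ψ = atan2(5.6572,8.6565) = 33.1654°
θ_1 = β − ψ = -60.0039°
θ_3 = φ − θ_1 − θ_2 = -119.9996° (wrapped to (-180°,180°])

-60.004 45.004 -120.000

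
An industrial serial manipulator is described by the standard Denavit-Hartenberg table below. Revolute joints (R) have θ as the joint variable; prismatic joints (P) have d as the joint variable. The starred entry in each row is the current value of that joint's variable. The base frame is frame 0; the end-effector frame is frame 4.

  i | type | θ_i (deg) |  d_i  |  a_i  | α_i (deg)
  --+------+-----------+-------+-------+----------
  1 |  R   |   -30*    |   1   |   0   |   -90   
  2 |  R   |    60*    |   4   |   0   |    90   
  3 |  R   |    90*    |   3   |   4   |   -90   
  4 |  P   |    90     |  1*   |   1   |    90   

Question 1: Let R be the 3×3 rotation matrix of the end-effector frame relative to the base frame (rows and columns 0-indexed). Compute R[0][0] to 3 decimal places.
-0.750

End-effector x-axis (col 0 of R) = (-0.7500,0.4330,-0.5000)
R[0][0] = -0.7500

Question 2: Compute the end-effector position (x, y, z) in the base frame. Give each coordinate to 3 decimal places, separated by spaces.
5.067 6.312 2.866

after link 1: o_1 = (0.0000, 0.0000, 1.0000)
after link 2: o_2 = (2.0000, 3.4641, 1.0000)
after link 3: o_3 = (6.2500, 5.6292, 2.5000)
after link 4: o_4 = (5.0670, 6.3122, 2.8660)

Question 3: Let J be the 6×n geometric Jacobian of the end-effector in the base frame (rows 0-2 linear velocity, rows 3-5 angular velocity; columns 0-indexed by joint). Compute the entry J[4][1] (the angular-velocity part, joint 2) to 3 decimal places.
axis z_1 = (0.5000,0.8660,0.0000); lever o_n−o_1 = (5.0670,6.3122,1.8660)
cross product → J_v[:, 1] = (1.6160,-0.9330,-1.2321)
J_ω[:, 1] = z_1
entry J[4][1] = 0.8660

0.866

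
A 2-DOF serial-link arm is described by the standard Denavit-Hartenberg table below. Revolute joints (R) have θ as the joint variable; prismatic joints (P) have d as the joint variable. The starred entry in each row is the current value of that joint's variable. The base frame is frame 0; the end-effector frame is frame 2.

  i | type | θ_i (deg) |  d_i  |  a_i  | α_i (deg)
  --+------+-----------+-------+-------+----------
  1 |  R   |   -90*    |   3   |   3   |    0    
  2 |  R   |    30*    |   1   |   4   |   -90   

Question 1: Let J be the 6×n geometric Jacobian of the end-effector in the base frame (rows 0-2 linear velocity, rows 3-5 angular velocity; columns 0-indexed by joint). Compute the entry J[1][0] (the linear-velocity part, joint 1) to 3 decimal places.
2.000

axis z_0 = ẑ; lever o_n−o_0 = (2.0000,-6.4641,4.0000)
cross product → J_v[:, 0] = (6.4641,2.0000,-0.0000)
J_ω[:, 0] = z_0
entry J[1][0] = 2.0000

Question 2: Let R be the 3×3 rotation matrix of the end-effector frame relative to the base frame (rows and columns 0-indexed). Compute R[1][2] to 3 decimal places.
End-effector z-axis (col 2 of R) = (0.8660,0.5000,0.0000)
R[1][2] = 0.5000

0.500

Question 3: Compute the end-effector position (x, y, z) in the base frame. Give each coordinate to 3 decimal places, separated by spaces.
2.000 -6.464 4.000

after link 1: o_1 = (0.0000, -3.0000, 3.0000)
after link 2: o_2 = (2.0000, -6.4641, 4.0000)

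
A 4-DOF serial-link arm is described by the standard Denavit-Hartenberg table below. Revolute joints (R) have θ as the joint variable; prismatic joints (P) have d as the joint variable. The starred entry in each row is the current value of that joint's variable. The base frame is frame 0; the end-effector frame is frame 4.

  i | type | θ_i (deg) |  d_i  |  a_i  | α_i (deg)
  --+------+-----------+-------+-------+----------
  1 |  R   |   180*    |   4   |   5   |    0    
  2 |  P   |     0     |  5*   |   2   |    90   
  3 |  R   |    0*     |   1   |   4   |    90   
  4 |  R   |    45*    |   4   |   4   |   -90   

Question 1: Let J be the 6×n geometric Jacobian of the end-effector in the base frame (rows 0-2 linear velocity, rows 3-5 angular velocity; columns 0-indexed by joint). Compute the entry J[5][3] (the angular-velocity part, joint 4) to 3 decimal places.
axis z_3 = (0.0000,0.0000,-1.0000); lever o_n−o_3 = (-2.8284,2.8284,-4.0000)
cross product → J_v[:, 3] = (2.8284,2.8284,0.0000)
J_ω[:, 3] = z_3
entry J[5][3] = -1.0000

-1.000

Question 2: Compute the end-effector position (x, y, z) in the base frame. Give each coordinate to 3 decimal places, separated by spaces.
-13.828 3.828 5.000

after link 1: o_1 = (-5.0000, 0.0000, 4.0000)
after link 2: o_2 = (-7.0000, 0.0000, 9.0000)
after link 3: o_3 = (-11.0000, 1.0000, 9.0000)
after link 4: o_4 = (-13.8284, 3.8284, 5.0000)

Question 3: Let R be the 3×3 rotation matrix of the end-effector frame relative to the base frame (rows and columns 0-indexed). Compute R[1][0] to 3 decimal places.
0.707

End-effector x-axis (col 0 of R) = (-0.7071,0.7071,0.0000)
R[1][0] = 0.7071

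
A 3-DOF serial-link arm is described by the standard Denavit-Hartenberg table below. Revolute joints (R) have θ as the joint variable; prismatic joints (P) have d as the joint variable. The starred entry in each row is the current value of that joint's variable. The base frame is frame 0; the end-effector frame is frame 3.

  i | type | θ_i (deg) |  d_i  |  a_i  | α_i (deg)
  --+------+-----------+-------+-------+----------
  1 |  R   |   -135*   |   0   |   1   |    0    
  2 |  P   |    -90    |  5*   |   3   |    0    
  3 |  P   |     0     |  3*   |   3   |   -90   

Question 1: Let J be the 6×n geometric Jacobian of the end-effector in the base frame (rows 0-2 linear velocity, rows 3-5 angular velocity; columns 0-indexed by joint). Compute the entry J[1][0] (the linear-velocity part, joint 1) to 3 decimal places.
-4.950

axis z_0 = ẑ; lever o_n−o_0 = (-4.9497,3.5355,8.0000)
cross product → J_v[:, 0] = (-3.5355,-4.9497,0.0000)
J_ω[:, 0] = z_0
entry J[1][0] = -4.9497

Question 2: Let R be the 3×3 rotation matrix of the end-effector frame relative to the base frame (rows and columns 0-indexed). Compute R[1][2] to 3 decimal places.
End-effector z-axis (col 2 of R) = (-0.7071,-0.7071,0.0000)
R[1][2] = -0.7071

-0.707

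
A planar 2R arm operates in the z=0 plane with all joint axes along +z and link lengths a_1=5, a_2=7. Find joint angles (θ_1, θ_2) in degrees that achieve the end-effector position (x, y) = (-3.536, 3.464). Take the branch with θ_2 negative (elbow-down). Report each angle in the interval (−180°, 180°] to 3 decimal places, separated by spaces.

-134.992 -135.000

cos θ_2 = (24.5026−5²−7²)/(2·5·7) = -0.7071; θ_2 = -134.9999° (elbow-down)
β = atan2(3.4640,-3.5360) = 135.5893°; ψ = atan2(-4.9498,0.0503) = -89.4182°
θ_1 = β − ψ = 225.0076°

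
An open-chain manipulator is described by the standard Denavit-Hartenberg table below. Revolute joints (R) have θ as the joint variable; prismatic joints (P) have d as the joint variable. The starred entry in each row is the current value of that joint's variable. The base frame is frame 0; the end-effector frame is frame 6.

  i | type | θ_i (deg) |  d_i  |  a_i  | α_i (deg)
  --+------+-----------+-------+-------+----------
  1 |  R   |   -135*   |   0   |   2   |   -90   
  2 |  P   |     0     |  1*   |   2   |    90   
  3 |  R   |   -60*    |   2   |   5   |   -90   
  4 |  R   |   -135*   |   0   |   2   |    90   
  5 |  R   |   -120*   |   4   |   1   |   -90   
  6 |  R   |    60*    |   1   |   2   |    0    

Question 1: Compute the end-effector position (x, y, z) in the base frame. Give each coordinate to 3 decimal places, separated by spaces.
after link 1: o_1 = (-1.4142, -1.4142, 0.0000)
after link 2: o_2 = (-2.1213, -3.5355, 0.0000)
after link 3: o_3 = (-6.9509, -2.2414, 2.0000)
after link 4: o_4 = (-5.5849, -2.6075, 3.4142)
after link 5: o_5 = (-2.9702, -2.4115, 0.2322)
after link 6: o_6 = (-3.5497, -0.8420, 1.7158)

-3.550 -0.842 1.716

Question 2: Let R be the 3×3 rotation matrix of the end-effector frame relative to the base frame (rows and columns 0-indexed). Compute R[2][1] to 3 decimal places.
End-effector y-axis (col 1 of R) = (-0.2399,-0.7122,0.6597)
R[2][1] = 0.6597

0.660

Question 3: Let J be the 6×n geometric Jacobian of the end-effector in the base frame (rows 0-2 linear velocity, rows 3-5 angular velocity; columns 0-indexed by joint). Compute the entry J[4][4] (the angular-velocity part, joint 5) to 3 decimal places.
-0.183

axis z_4 = (0.6830,-0.1830,-0.7071); lever o_n−o_4 = (2.0352,1.7655,-1.6984)
cross product → J_v[:, 4] = (1.5592,-0.2791,1.5783)
J_ω[:, 4] = z_4
entry J[4][4] = -0.1830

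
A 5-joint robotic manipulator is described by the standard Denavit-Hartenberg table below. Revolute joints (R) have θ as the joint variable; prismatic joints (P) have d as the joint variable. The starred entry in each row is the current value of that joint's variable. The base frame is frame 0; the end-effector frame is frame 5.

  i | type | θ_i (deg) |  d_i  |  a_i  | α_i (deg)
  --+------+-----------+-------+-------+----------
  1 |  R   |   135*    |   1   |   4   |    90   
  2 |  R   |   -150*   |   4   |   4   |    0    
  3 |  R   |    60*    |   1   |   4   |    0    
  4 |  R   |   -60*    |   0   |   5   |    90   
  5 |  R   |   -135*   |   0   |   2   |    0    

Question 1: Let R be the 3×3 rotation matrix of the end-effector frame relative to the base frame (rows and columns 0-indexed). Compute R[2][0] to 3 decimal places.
0.354

End-effector x-axis (col 0 of R) = (-0.9330,-0.0670,0.3536)
R[2][0] = 0.3536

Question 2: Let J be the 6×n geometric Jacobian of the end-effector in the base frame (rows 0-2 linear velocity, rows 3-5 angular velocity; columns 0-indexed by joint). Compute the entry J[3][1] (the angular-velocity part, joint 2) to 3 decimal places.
axis z_1 = (0.7071,0.7071,0.0000); lever o_n−o_1 = (7.1809,-2.1098,-7.7929)
cross product → J_v[:, 1] = (-5.5104,5.5104,-6.5695)
J_ω[:, 1] = z_1
entry J[3][1] = 0.7071

0.707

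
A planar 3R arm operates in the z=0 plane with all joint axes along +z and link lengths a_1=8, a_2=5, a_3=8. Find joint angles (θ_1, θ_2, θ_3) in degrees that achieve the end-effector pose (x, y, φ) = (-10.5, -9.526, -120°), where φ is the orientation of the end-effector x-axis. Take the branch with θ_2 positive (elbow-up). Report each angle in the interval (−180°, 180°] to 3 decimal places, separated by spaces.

163.571 120.001 -43.573

wrist centre = target − a_3·(cos φ, sin φ) = (-6.5000, -2.5978)
cos θ_2 = (48.9985−8²−5²)/(2·8·5) = -0.5000; θ_2 = 120.0012° (elbow-up)
β = atan2(-2.5978,-6.5000) = -158.2153°; ψ = atan2(4.3301,5.4999) = 38.2133°
θ_1 = β − ψ = -196.4287°
θ_3 = φ − θ_1 − θ_2 = -43.5725° (wrapped to (-180°,180°])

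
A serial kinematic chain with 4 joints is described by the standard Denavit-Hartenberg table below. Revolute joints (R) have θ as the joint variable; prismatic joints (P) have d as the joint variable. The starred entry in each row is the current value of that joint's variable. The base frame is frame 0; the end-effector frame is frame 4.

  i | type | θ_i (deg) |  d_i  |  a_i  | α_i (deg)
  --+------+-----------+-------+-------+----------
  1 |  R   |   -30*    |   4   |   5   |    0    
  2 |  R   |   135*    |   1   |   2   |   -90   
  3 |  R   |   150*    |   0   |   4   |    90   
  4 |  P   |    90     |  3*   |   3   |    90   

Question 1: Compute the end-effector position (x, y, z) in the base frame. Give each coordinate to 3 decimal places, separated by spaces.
1.423 -3.242 0.402

after link 1: o_1 = (4.3301, -2.5000, 4.0000)
after link 2: o_2 = (3.8125, -0.5681, 5.0000)
after link 3: o_3 = (4.7091, -3.9142, 3.0000)
after link 4: o_4 = (1.4231, -3.2418, 0.4019)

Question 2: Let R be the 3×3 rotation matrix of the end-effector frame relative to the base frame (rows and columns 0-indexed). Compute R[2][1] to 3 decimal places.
-0.866

End-effector y-axis (col 1 of R) = (-0.1294,0.4830,-0.8660)
R[2][1] = -0.8660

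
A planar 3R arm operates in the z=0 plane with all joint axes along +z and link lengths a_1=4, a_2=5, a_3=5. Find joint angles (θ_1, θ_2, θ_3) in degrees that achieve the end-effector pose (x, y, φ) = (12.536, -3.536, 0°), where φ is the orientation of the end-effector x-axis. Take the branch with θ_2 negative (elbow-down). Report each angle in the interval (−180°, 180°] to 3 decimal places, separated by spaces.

wrist centre = target − a_3·(cos φ, sin φ) = (7.5360, -3.5360)
cos θ_2 = (69.2946−4²−5²)/(2·4·5) = 0.7074; θ_2 = -44.9791° (elbow-down)
β = atan2(-3.5360,7.5360) = -25.1366°; ψ = atan2(-3.5342,7.5368) = -25.1233°
θ_1 = β − ψ = -0.0134°
θ_3 = φ − θ_1 − θ_2 = 44.9924° (wrapped to (-180°,180°])

-0.013 -44.979 44.992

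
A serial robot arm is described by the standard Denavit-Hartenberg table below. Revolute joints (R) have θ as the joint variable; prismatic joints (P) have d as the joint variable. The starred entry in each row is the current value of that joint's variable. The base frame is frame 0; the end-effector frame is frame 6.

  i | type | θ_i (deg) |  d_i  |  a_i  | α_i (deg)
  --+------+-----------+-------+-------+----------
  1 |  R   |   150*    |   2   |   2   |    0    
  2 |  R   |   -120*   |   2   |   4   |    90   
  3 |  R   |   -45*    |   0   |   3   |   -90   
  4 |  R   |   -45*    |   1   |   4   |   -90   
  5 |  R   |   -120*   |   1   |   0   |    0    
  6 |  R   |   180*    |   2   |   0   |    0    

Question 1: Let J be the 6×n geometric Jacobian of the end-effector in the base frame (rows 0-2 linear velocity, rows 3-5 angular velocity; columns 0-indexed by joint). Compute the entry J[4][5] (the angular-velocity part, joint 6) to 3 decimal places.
axis z_5 = (0.0795,0.8624,-0.5000); lever o_n−o_5 = (0.1589,1.7247,-1.0000)
cross product → J_v[:, 5] = (0.0000,0.0000,0.0000)
J_ω[:, 5] = z_5
entry J[4][5] = 0.8624

0.862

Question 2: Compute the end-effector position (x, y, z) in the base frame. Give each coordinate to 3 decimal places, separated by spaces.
after link 1: o_1 = (-1.7321, 1.0000, 2.0000)
after link 2: o_2 = (1.7321, 3.0000, 4.0000)
after link 3: o_3 = (3.5692, 4.0607, 1.8787)
after link 4: o_4 = (7.3278, 2.9647, 0.5858)
after link 5: o_5 = (7.4073, 3.8271, 0.0858)
after link 6: o_6 = (7.5662, 5.5518, -0.9142)

7.566 5.552 -0.914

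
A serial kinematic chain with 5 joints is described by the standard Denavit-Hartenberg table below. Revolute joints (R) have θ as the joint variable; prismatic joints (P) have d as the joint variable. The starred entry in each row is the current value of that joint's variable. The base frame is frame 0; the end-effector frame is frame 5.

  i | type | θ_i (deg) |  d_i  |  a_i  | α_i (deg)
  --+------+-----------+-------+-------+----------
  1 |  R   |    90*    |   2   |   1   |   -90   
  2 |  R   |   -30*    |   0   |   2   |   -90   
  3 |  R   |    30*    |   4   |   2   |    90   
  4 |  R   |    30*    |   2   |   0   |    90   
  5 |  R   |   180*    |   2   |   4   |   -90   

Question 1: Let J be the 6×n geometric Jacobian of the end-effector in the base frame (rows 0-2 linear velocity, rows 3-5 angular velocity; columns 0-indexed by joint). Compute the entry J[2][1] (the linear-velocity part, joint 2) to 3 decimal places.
axis z_1 = (-1.0000,0.0000,0.0000); lever o_n−o_1 = (-1.9641,2.3840,1.0670)
cross product → J_v[:, 1] = (-0.0000,1.0670,-2.3840)
J_ω[:, 1] = z_1
entry J[2][1] = -2.3840

-2.384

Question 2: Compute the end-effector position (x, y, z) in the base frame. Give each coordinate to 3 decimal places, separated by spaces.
-1.964 3.384 3.067

after link 1: o_1 = (0.0000, 1.0000, 2.0000)
after link 2: o_2 = (0.0000, 2.7321, 3.0000)
after link 3: o_3 = (1.0000, 6.2321, 0.4019)
after link 4: o_4 = (-0.7321, 7.0981, 0.9019)
after link 5: o_5 = (-1.9641, 3.3840, 3.0670)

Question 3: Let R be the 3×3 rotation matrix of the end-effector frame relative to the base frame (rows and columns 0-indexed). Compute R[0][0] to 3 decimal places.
End-effector x-axis (col 0 of R) = (-0.4330,-0.8995,0.0580)
R[0][0] = -0.4330

-0.433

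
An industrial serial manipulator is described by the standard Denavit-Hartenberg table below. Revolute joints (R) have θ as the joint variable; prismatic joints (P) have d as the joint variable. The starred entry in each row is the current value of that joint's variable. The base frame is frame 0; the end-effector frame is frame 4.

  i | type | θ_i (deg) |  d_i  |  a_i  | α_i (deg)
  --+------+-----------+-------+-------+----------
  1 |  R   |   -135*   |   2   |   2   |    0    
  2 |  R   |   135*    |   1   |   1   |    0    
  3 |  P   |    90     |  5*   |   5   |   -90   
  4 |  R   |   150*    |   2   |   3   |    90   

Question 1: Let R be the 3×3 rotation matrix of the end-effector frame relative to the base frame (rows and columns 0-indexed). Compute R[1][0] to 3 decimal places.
End-effector x-axis (col 0 of R) = (-0.0000,-0.8660,-0.5000)
R[1][0] = -0.8660

-0.866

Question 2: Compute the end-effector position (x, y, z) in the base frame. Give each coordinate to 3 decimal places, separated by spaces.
after link 1: o_1 = (-1.4142, -1.4142, 2.0000)
after link 2: o_2 = (-0.4142, -1.4142, 3.0000)
after link 3: o_3 = (-0.4142, 3.5858, 8.0000)
after link 4: o_4 = (-2.4142, 0.9877, 6.5000)

-2.414 0.988 6.500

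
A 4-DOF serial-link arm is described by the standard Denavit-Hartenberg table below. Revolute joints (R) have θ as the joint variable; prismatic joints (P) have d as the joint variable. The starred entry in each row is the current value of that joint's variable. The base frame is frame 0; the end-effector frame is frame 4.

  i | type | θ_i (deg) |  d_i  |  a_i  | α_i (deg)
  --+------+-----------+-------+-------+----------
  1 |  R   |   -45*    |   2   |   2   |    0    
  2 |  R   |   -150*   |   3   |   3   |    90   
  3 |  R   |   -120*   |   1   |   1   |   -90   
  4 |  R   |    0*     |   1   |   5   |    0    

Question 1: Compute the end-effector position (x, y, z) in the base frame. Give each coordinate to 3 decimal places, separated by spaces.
0.837 -0.224 -0.696

after link 1: o_1 = (1.4142, -1.4142, 2.0000)
after link 2: o_2 = (-1.4836, -0.6378, 5.0000)
after link 3: o_3 = (-0.7418, 0.1988, 4.1340)
after link 4: o_4 = (0.8365, -0.2241, -0.6962)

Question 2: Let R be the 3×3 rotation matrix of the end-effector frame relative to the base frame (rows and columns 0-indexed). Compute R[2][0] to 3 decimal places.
-0.866

End-effector x-axis (col 0 of R) = (0.4830,-0.1294,-0.8660)
R[2][0] = -0.8660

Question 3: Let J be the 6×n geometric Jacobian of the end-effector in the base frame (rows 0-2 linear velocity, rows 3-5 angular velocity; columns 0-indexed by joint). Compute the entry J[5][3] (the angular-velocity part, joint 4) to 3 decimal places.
axis z_3 = (-0.8365,0.2241,-0.5000); lever o_n−o_3 = (1.5783,-0.4229,-4.8301)
cross product → J_v[:, 3] = (-1.2941,-4.8296,-0.0000)
J_ω[:, 3] = z_3
entry J[5][3] = -0.5000

-0.500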